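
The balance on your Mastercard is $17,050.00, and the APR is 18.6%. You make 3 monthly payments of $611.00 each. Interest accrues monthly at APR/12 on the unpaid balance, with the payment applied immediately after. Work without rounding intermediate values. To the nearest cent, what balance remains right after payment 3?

Monthly rate r = 18.6%/12 = 1.55% = 0.0155.
Each month: B ← B·(1+r) − $611.00.
Month 1: interest $264.28; balance after payment $16,703.28.
Month 2: interest $258.90; balance after payment $16,351.18.
Month 3: interest $253.44; balance after payment $15,993.62.

$15,993.62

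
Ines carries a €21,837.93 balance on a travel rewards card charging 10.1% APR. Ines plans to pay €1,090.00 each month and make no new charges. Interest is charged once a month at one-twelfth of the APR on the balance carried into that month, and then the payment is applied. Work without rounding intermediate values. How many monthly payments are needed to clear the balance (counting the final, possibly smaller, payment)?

Monthly rate r = 10.1%/12 = 0.841667% = 0.00841667.
Recurrence: B ← B·(1+r) − €1,090.00.
Month 1: interest €183.80; balance after payment €20,931.73.
Month 2: interest €176.18; balance after payment €20,017.91.
Closed form: n = −ln(1 − rB₀/P)/ln(1+r) = −ln(0.83137)/ln(1.00842) ≈ 22.034, so the balance reaches zero during payment 23.

23 payments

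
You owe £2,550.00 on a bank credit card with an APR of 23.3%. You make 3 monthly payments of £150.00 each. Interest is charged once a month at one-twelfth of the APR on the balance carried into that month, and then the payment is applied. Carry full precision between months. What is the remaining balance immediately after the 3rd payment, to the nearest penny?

Monthly rate r = 23.3%/12 = 1.94167% = 0.0194167.
Each month: B ← B·(1+r) − £150.00.
Month 1: interest £49.51; balance after payment £2,449.51.
Month 2: interest £47.56; balance after payment £2,347.07.
Month 3: interest £45.57; balance after payment £2,242.65.

£2,242.65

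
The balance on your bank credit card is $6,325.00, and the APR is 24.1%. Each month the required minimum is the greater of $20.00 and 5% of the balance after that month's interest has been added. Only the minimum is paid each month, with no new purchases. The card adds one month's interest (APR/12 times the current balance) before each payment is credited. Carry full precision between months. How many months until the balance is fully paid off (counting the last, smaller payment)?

Monthly rate r = 24.1%/12 = 2.00833% = 0.0200833.
While 5% of the post-interest balance exceeds $20.00, each month B ← (B·(1+r))·(1 − 0.05), i.e. B shrinks by the factor (1+r)·0.95 = 0.96908.
This holds for months 1–89. Entering month 90 the balance is $386.40; 5% of the post-interest balance is now below $20.00, so the flat $20.00 minimum applies from here.
From month 90 a fixed $20.00 at rate r clears $386.40 in 25 more payments. Total: 89 + 25 = 114 months.

114 months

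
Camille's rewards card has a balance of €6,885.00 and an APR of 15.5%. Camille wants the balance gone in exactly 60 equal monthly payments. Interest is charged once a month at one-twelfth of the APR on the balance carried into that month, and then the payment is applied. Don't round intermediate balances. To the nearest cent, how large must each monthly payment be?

€165.61

Monthly rate r = 15.5%/12 = 1.29167% = 0.0129167.
Level-payment amortization: P = B₀·r / (1 − (1+r)^(−n)) = 6885.00·0.0129167 / (1 − 1.01292^(−60)).
Denominator 1 − (1+r)^(−60) = 0.537004285.
P = 88.9313 / 0.537004285 ≈ 165.61.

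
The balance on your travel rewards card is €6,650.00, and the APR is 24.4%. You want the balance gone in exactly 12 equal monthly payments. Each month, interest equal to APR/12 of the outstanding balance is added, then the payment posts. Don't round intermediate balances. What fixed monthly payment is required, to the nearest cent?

Monthly rate r = 24.4%/12 = 2.03333% = 0.0203333.
Level-payment amortization: P = B₀·r / (1 − (1+r)^(−n)) = 6650.00·0.0203333 / (1 − 1.02033^(−12)).
Denominator 1 − (1+r)^(−12) = 0.214592396.
P = 135.217 / 0.214592396 ≈ 630.11.

€630.11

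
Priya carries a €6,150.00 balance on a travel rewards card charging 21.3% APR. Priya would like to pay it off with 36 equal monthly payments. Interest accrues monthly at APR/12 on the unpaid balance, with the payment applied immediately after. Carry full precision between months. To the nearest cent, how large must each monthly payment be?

Monthly rate r = 21.3%/12 = 1.775% = 0.01775.
Level-payment amortization: P = B₀·r / (1 − (1+r)^(−n)) = 6150.00·0.01775 / (1 − 1.01775^(−36)).
Denominator 1 − (1+r)^(−36) = 0.469213337.
P = 109.163 / 0.469213337 ≈ 232.65.

€232.65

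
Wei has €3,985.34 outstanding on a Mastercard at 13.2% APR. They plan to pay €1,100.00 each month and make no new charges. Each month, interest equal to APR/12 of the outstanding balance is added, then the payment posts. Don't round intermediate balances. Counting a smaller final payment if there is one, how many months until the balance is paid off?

Monthly rate r = 13.2%/12 = 1.1% = 0.011.
Recurrence: B ← B·(1+r) − €1,100.00.
Month 1: interest €43.84; balance after payment €2,929.18.
Month 2: interest €32.22; balance after payment €1,861.40.
Month 3: interest €20.48; balance after payment €781.88.
Month 4: interest €8.60; balance after payment €0.00.

4 months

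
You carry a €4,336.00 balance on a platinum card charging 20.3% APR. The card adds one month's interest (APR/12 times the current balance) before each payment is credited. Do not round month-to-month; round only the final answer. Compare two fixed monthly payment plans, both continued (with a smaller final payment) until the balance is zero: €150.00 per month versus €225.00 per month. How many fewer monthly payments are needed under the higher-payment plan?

17 fewer payments

Monthly rate r = 20.3%/12 = 1.69167% = 0.0169167.
At €150.00/mo: n = ⌈−ln(1 − rB₀/P)/ln(1+r)⌉ = 41 payments (last €3.49); total interest = total paid − €4,336.00 = €1,667.49.
At €225.00/mo: 24 payments (last €117.17); total interest €956.17.
Payments saved = 41 − 24 = 17.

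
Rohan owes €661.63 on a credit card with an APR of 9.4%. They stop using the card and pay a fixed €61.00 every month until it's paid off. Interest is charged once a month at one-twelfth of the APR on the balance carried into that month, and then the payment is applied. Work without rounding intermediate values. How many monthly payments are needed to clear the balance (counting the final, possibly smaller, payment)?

Monthly rate r = 9.4%/12 = 0.783333% = 0.00783333.
Recurrence: B ← B·(1+r) − €61.00.
Month 1: interest €5.18; balance after payment €605.81.
Month 2: interest €4.75; balance after payment €549.56.
Closed form: n = −ln(1 − rB₀/P)/ln(1+r) = −ln(0.91504)/ln(1.00783) ≈ 11.379, so the balance reaches zero during payment 12.

12 payments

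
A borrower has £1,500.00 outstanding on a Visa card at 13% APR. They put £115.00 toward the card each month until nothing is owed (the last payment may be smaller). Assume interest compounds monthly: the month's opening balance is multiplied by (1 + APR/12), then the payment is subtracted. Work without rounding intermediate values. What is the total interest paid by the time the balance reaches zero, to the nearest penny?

Monthly rate r = 13%/12 = 1.08333% = 0.0108333.
Payoff takes n = ⌈−ln(1 − rB₀/P)/ln(1+r)⌉ = ⌈14.138⌉ = 15 payments; the last is £15.97.
Total paid = 14·£115.00 + £15.97 = £1,625.97.
Total interest = total paid − principal = £1,625.97 − £1,500.00 = £125.97.

£125.97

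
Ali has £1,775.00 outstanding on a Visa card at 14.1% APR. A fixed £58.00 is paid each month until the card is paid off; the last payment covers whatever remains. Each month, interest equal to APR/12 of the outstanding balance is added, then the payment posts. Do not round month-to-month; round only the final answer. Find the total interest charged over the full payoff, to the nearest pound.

£438

Monthly rate r = 14.1%/12 = 1.175% = 0.01175.
Payoff takes n = ⌈−ln(1 − rB₀/P)/ln(1+r)⌉ = ⌈38.150⌉ = 39 payments; the last is £8.73.
Total paid = 38·£58.00 + £8.73 = £2,212.73.
Total interest = total paid − principal = £2,212.73 − £1,775.00 = £437.73.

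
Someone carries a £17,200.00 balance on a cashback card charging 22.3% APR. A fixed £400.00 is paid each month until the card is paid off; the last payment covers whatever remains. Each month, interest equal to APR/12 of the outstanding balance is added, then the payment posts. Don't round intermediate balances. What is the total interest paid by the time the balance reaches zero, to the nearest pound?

Monthly rate r = 22.3%/12 = 1.85833% = 0.0185833.
Payoff takes n = ⌈−ln(1 − rB₀/P)/ln(1+r)⌉ = ⌈87.160⌉ = 88 payments; the last is £64.67.
Total paid = 87·£400.00 + £64.67 = £34,864.67.
Total interest = total paid − principal = £34,864.67 − £17,200.00 = £17,664.67.

£17,665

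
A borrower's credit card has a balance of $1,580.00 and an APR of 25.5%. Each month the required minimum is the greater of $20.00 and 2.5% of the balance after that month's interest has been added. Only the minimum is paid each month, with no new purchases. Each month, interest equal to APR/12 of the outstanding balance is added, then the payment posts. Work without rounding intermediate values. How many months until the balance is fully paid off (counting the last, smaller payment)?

Monthly rate r = 25.5%/12 = 2.125% = 0.02125.
While 2.5% of the post-interest balance exceeds $20.00, each month B ← (B·(1+r))·(1 − 0.025), i.e. B shrinks by the factor (1+r)·0.975 = 0.99572.
This holds for months 1–164. Entering month 165 the balance is $781.76; 2.5% of the post-interest balance is now below $20.00, so the flat $20.00 minimum applies from here.
From month 165 a fixed $20.00 at rate r clears $781.76 in 85 more payments. Total: 164 + 85 = 249 months.

249 months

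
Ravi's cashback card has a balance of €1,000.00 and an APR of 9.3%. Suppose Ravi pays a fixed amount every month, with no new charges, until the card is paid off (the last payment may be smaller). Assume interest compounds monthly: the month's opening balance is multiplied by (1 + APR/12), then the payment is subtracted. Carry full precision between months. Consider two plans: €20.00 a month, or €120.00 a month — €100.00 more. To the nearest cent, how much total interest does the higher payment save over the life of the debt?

Monthly rate r = 9.3%/12 = 0.775% = 0.00775.
At €20.00/mo: n = ⌈−ln(1 − rB₀/P)/ln(1+r)⌉ = 64 payments (last €9.96); total interest = total paid − €1,000.00 = €269.96.
At €120.00/mo: 9 payments (last €77.86); total interest €37.86.
Interest saved = €269.96 − €37.86 = €232.10.

€232.10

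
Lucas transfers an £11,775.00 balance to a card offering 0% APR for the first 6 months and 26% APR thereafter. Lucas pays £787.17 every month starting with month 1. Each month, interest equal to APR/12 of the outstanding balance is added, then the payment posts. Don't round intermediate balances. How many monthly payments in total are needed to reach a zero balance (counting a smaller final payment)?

17 payments

Promo months 1–6 at r₀ = 0%/12 = 0; months 7+ at r₁ = 26%/12 = 0.0216667.
After month 6 (no interest yet): B = £11,775.00 − 6·£787.17 = £7,051.98.
Then at r₁ with £787.17/mo: n₂ = −ln(1 − r₁·B/P)/ln(1+r₁) ≈ 10.07 → 11 more payments.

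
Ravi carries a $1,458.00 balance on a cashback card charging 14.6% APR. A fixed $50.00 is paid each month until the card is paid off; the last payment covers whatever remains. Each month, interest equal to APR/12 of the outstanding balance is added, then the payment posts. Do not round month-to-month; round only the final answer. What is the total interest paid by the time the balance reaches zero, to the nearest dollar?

$354

Monthly rate r = 14.6%/12 = 1.21667% = 0.0121667.
Payoff takes n = ⌈−ln(1 − rB₀/P)/ln(1+r)⌉ = ⌈36.232⌉ = 37 payments; the last is $11.66.
Total paid = 36·$50.00 + $11.66 = $1,811.66.
Total interest = total paid − principal = $1,811.66 − $1,458.00 = $353.66.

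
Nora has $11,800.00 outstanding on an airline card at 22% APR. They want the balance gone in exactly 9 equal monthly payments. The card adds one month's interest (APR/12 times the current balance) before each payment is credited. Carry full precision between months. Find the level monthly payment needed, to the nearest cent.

Monthly rate r = 22%/12 = 1.83333% = 0.0183333.
Level-payment amortization: P = B₀·r / (1 − (1+r)^(−n)) = 11800.00·0.0183333 / (1 − 1.01833^(−9)).
Denominator 1 − (1+r)^(−9) = 0.150838371.
P = 216.333 / 0.150838371 ≈ 1434.21.

$1,434.21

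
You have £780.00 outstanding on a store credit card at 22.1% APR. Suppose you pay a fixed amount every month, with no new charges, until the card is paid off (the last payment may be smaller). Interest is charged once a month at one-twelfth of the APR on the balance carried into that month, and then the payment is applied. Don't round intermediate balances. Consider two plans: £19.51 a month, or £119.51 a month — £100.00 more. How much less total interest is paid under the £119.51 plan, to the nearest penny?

£586.34

Monthly rate r = 22.1%/12 = 1.84167% = 0.0184167.
At £19.51/mo: n = ⌈−ln(1 − rB₀/P)/ln(1+r)⌉ = 74 payments (last £0.77); total interest = total paid − £780.00 = £645.00.
At £119.51/mo: 8 payments (last £2.09); total interest £58.66.
Interest saved = £645.00 − £58.66 = £586.34.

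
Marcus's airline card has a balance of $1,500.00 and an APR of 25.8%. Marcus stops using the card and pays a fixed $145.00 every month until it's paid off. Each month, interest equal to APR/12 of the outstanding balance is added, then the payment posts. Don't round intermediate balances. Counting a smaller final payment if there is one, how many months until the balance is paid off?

Monthly rate r = 25.8%/12 = 2.15% = 0.0215.
Recurrence: B ← B·(1+r) − $145.00.
Month 1: interest $32.25; balance after payment $1,387.25.
Month 2: interest $29.83; balance after payment $1,272.08.
Closed form: n = −ln(1 − rB₀/P)/ln(1+r) = −ln(0.77759)/ln(1.0215) ≈ 11.826, so the balance reaches zero during payment 12.

12 months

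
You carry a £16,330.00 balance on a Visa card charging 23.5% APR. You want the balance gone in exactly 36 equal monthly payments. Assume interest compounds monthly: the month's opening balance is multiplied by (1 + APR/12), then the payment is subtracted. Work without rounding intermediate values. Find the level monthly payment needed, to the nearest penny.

Monthly rate r = 23.5%/12 = 1.95833% = 0.0195833.
Level-payment amortization: P = B₀·r / (1 − (1+r)^(−n)) = 16330.00·0.0195833 / (1 − 1.01958^(−36)).
Denominator 1 − (1+r)^(−36) = 0.502512922.
P = 319.796 / 0.502512922 ≈ 636.39.

£636.39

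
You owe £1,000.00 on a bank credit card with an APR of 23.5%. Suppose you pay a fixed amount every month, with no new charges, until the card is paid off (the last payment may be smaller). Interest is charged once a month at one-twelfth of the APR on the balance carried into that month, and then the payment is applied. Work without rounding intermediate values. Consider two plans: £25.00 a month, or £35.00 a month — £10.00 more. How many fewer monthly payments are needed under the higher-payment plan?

Monthly rate r = 23.5%/12 = 1.95833% = 0.0195833.
At £25.00/mo: n = ⌈−ln(1 − rB₀/P)/ln(1+r)⌉ = 79 payments (last £21.50); total interest = total paid − £1,000.00 = £971.50.
At £35.00/mo: 43 payments (last £9.72); total interest £479.72.
Payments saved = 79 − 43 = 36.

36 fewer payments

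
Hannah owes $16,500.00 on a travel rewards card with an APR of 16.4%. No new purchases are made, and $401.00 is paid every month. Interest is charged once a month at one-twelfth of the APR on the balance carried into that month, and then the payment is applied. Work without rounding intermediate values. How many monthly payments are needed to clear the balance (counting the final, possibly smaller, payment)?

61 months

Monthly rate r = 16.4%/12 = 1.36667% = 0.0136667.
Recurrence: B ← B·(1+r) − $401.00.
Month 1: interest $225.50; balance after payment $16,324.50.
Month 2: interest $223.10; balance after payment $16,146.60.
Closed form: n = −ln(1 − rB₀/P)/ln(1+r) = −ln(0.43766)/ln(1.01367) ≈ 60.875, so the balance reaches zero during payment 61.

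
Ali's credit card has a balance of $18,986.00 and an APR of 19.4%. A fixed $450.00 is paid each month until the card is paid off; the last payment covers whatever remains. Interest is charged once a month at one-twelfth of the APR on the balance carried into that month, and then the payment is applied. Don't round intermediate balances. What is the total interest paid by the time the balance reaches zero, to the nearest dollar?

$13,171

Monthly rate r = 19.4%/12 = 1.61667% = 0.0161667.
Payoff takes n = ⌈−ln(1 − rB₀/P)/ln(1+r)⌉ = ⌈71.457⌉ = 72 payments; the last is $206.63.
Total paid = 71·$450.00 + $206.63 = $32,156.63.
Total interest = total paid − principal = $32,156.63 − $18,986.00 = $13,170.63.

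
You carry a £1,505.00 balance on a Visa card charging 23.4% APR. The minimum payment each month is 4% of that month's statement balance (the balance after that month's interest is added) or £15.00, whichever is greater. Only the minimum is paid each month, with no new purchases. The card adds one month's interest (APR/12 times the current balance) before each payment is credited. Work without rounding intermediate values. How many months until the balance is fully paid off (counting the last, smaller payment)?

100 months

Monthly rate r = 23.4%/12 = 1.95% = 0.0195.
While 4% of the post-interest balance exceeds £15.00, each month B ← (B·(1+r))·(1 − 0.04), i.e. B shrinks by the factor (1+r)·0.96 = 0.97872.
This holds for months 1–66. Entering month 67 the balance is £363.91; 4% of the post-interest balance is now below £15.00, so the flat £15.00 minimum applies from here.
From month 67 a fixed £15.00 at rate r clears £363.91 in 34 more payments. Total: 66 + 34 = 100 months.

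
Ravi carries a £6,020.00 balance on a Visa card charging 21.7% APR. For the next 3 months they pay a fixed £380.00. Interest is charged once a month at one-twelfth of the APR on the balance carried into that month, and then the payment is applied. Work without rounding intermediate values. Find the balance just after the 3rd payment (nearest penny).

Monthly rate r = 21.7%/12 = 1.80833% = 0.0180833.
Each month: B ← B·(1+r) − £380.00.
Month 1: interest £108.86; balance after payment £5,748.86.
Month 2: interest £103.96; balance after payment £5,472.82.
Month 3: interest £98.97; balance after payment £5,191.79.

£5,191.79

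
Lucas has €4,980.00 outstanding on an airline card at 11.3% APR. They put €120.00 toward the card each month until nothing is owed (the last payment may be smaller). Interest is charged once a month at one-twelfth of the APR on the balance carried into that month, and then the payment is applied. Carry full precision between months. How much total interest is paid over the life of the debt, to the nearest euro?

€1,365

Monthly rate r = 11.3%/12 = 0.941667% = 0.00941667.
Payoff takes n = ⌈−ln(1 − rB₀/P)/ln(1+r)⌉ = ⌈52.877⌉ = 53 payments; the last is €105.30.
Total paid = 52·€120.00 + €105.30 = €6,345.30.
Total interest = total paid − principal = €6,345.30 − €4,980.00 = €1,365.30.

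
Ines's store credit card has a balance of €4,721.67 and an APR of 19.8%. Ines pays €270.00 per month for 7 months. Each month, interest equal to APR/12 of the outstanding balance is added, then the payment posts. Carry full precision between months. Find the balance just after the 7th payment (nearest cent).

Monthly rate r = 19.8%/12 = 1.65% = 0.0165.
Each month: B ← B·(1+r) − €270.00.
Month 1: interest €77.91; balance after payment €4,529.58.
Month 2: interest €74.74; balance after payment €4,334.32.
Month 3: interest €71.52; balance after payment €4,135.83.
Month 4: interest €68.24; balance after payment €3,934.07.
Month 5: interest €64.91; balance after payment €3,728.99.
Month 6: interest €61.53; balance after payment €3,520.51.
Month 7: interest €58.09; balance after payment €3,308.60.

€3,308.60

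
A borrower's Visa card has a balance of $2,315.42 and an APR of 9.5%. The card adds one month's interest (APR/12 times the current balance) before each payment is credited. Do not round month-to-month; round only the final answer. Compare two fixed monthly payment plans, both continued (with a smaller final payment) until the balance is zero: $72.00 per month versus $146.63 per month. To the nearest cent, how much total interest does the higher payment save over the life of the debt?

$199.55

Monthly rate r = 9.5%/12 = 0.791667% = 0.00791667.
At $72.00/mo: n = ⌈−ln(1 − rB₀/P)/ln(1+r)⌉ = 38 payments (last $18.83); total interest = total paid − $2,315.42 = $367.41.
At $146.63/mo: 17 payments (last $137.20); total interest $167.86.
Interest saved = $367.41 − $167.86 = $199.55.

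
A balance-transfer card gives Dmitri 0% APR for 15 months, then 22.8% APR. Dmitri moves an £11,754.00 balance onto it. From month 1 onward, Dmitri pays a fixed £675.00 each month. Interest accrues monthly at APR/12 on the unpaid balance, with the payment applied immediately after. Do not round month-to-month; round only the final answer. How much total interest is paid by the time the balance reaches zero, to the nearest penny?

£55.91

Promo months 1–15 at r₀ = 0%/12 = 0; months 16+ at r₁ = 22.8%/12 = 0.019.
After month 15 (no interest yet): B = £11,754.00 − 15·£675.00 = £1,629.00.
Then at r₁ with £675.00/mo: n₂ = −ln(1 − r₁·B/P)/ln(1+r₁) ≈ 2.49 → 3 more payments.
Total paid = 17·£675.00 + £334.91 = £11,809.91; interest = £11,809.91 − £11,754.00 = £55.91.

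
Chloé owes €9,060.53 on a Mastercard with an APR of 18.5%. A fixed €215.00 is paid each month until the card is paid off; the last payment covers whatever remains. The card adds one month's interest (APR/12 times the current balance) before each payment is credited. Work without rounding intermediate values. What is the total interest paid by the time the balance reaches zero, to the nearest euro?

Monthly rate r = 18.5%/12 = 1.54167% = 0.0154167.
Payoff takes n = ⌈−ln(1 − rB₀/P)/ln(1+r)⌉ = ⌈68.562⌉ = 69 payments; the last is €121.26.
Total paid = 68·€215.00 + €121.26 = €14,741.26.
Total interest = total paid − principal = €14,741.26 − €9,060.53 = €5,680.73.

€5,681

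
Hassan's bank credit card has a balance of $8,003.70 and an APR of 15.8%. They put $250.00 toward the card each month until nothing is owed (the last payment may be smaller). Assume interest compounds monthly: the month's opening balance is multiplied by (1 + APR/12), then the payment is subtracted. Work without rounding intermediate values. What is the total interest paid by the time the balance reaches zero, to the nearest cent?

$2,457.80

Monthly rate r = 15.8%/12 = 1.31667% = 0.0131667.
Payoff takes n = ⌈−ln(1 − rB₀/P)/ln(1+r)⌉ = ⌈41.845⌉ = 42 payments; the last is $211.50.
Total paid = 41·$250.00 + $211.50 = $10,461.50.
Total interest = total paid − principal = $10,461.50 − $8,003.70 = $2,457.80.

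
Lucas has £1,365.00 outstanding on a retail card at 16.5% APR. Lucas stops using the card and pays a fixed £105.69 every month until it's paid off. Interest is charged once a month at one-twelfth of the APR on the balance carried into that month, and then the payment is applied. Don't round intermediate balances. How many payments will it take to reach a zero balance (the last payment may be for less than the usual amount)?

15 payments

Monthly rate r = 16.5%/12 = 1.375% = 0.01375.
Recurrence: B ← B·(1+r) − £105.69.
Month 1: interest £18.77; balance after payment £1,278.08.
Month 2: interest £17.57; balance after payment £1,189.96.
Closed form: n = −ln(1 − rB₀/P)/ln(1+r) = −ln(0.82242)/ln(1.01375) ≈ 14.316, so the balance reaches zero during payment 15.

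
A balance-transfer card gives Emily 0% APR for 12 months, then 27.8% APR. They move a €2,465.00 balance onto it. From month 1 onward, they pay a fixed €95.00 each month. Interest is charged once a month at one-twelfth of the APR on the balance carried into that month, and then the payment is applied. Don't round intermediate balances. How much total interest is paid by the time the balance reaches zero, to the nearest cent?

Promo months 1–12 at r₀ = 0%/12 = 0; months 13+ at r₁ = 27.8%/12 = 0.0231667.
After month 12 (no interest yet): B = €2,465.00 − 12·€95.00 = €1,325.00.
Then at r₁ with €95.00/mo: n₂ = −ln(1 − r₁·B/P)/ln(1+r₁) ≈ 17.04 → 18 more payments.
Total paid = 29·€95.00 + €3.82 = €2,758.82; interest = €2,758.82 − €2,465.00 = €293.82.

€293.82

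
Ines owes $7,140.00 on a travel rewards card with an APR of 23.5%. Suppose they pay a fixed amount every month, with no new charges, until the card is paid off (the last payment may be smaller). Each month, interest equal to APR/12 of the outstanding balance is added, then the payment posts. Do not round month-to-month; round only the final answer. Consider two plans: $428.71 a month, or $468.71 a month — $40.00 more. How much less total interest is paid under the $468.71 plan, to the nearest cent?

$164.10

Monthly rate r = 23.5%/12 = 1.95833% = 0.0195833.
At $428.71/mo: n = ⌈−ln(1 − rB₀/P)/ln(1+r)⌉ = 21 payments (last $152.84); total interest = total paid − $7,140.00 = $1,587.04.
At $468.71/mo: 19 payments (last $126.16); total interest $1,422.94.
Interest saved = $1,587.04 − $1,422.94 = $164.10.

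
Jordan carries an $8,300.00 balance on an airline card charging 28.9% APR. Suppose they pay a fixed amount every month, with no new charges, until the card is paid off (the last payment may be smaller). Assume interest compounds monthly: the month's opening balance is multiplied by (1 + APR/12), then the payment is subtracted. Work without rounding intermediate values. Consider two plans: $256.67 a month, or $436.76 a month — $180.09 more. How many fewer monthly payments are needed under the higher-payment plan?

38 fewer payments

Monthly rate r = 28.9%/12 = 2.40833% = 0.0240833.
At $256.67/mo: n = ⌈−ln(1 − rB₀/P)/ln(1+r)⌉ = 64 payments (last $101.77); total interest = total paid − $8,300.00 = $7,971.98.
At $436.76/mo: 26 payments (last $311.81); total interest $2,930.81.
Payments saved = 64 − 26 = 38.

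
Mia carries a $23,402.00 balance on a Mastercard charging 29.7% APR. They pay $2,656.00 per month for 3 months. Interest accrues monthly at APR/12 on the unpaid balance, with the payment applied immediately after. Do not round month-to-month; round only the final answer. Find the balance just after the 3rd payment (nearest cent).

$17,016.12

Monthly rate r = 29.7%/12 = 2.475% = 0.02475.
Each month: B ← B·(1+r) − $2,656.00.
Month 1: interest $579.20; balance after payment $21,325.20.
Month 2: interest $527.80; balance after payment $19,197.00.
Month 3: interest $475.13; balance after payment $17,016.12.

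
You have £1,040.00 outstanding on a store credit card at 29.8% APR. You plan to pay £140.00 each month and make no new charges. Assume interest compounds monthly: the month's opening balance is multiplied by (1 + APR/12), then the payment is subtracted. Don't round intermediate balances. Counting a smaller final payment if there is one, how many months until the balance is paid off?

9 payments

Monthly rate r = 29.8%/12 = 2.48333% = 0.0248333.
Recurrence: B ← B·(1+r) − £140.00.
Month 1: interest £25.83; balance after payment £925.83.
Month 2: interest £22.99; balance after payment £808.82.
Closed form: n = −ln(1 − rB₀/P)/ln(1+r) = −ln(0.81552)/ln(1.02483) ≈ 8.313, so the balance reaches zero during payment 9.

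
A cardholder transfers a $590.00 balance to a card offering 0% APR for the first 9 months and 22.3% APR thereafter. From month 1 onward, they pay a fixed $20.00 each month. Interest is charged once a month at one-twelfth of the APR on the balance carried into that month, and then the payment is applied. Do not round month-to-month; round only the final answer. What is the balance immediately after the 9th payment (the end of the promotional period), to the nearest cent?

Promo months 1–9 at r₀ = 0%/12 = 0; months 10+ at r₁ = 22.3%/12 = 0.0185833.
After month 9 (no interest yet): B = $590.00 − 9·$20.00 = $410.00.

$410.00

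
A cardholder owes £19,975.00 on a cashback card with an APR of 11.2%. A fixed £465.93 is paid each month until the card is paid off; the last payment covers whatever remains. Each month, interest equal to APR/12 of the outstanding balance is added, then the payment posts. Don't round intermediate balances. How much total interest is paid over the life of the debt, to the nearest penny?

£5,655.81

Monthly rate r = 11.2%/12 = 0.933333% = 0.00933333.
Payoff takes n = ⌈−ln(1 − rB₀/P)/ln(1+r)⌉ = ⌈55.010⌉ = 56 payments; the last is £4.66.
Total paid = 55·£465.93 + £4.66 = £25,630.81.
Total interest = total paid − principal = £25,630.81 − £19,975.00 = £5,655.81.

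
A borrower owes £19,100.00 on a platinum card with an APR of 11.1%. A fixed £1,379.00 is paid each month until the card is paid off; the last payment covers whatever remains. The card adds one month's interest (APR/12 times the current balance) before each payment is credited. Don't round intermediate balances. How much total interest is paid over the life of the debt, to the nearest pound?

£1,434

Monthly rate r = 11.1%/12 = 0.925% = 0.00925.
Payoff takes n = ⌈−ln(1 − rB₀/P)/ln(1+r)⌉ = ⌈14.890⌉ = 15 payments; the last is £1,228.23.
Total paid = 14·£1,379.00 + £1,228.23 = £20,534.23.
Total interest = total paid − principal = £20,534.23 − £19,100.00 = £1,434.23.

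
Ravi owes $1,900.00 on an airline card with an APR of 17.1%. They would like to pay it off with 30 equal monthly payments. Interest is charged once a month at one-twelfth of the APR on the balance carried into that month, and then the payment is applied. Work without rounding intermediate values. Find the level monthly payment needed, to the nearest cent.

$78.28

Monthly rate r = 17.1%/12 = 1.425% = 0.01425.
Level-payment amortization: P = B₀·r / (1 − (1+r)^(−n)) = 1900.00·0.01425 / (1 − 1.01425^(−30)).
Denominator 1 − (1+r)^(−30) = 0.345891928.
P = 27.075 / 0.345891928 ≈ 78.28.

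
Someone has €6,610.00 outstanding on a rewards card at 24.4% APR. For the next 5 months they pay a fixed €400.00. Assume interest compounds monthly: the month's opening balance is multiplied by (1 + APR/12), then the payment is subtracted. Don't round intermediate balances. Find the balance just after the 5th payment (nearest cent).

€5,226.90

Monthly rate r = 24.4%/12 = 2.03333% = 0.0203333.
Each month: B ← B·(1+r) − €400.00.
Month 1: interest €134.40; balance after payment €6,344.40.
Month 2: interest €129.00; balance after payment €6,073.41.
Month 3: interest €123.49; balance after payment €5,796.90.
Month 4: interest €117.87; balance after payment €5,514.77.
Month 5: interest €112.13; balance after payment €5,226.90.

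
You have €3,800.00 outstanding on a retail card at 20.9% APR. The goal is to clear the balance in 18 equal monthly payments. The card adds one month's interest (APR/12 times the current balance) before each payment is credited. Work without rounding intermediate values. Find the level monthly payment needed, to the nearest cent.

Monthly rate r = 20.9%/12 = 1.74167% = 0.0174167.
Level-payment amortization: P = B₀·r / (1 − (1+r)^(−n)) = 3800.00·0.0174167 / (1 − 1.01742^(−18)).
Denominator 1 − (1+r)^(−18) = 0.267140467.
P = 66.1833 / 0.267140467 ≈ 247.75.

€247.75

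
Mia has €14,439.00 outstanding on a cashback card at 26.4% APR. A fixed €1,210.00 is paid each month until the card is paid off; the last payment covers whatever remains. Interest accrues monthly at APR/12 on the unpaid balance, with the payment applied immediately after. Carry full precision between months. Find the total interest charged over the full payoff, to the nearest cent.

€2,493.59

Monthly rate r = 26.4%/12 = 2.2% = 0.022.
Payoff takes n = ⌈−ln(1 − rB₀/P)/ln(1+r)⌉ = ⌈13.994⌉ = 14 payments; the last is €1,202.59.
Total paid = 13·€1,210.00 + €1,202.59 = €16,932.59.
Total interest = total paid − principal = €16,932.59 − €14,439.00 = €2,493.59.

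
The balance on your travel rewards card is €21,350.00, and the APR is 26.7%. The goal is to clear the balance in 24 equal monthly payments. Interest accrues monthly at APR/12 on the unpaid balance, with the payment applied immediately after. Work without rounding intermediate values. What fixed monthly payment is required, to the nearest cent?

€1,157.77

Monthly rate r = 26.7%/12 = 2.225% = 0.02225.
Level-payment amortization: P = B₀·r / (1 − (1+r)^(−n)) = 21350.00·0.02225 / (1 − 1.02225^(−24)).
Denominator 1 − (1+r)^(−24) = 0.410302701.
P = 475.037 / 0.410302701 ≈ 1157.77.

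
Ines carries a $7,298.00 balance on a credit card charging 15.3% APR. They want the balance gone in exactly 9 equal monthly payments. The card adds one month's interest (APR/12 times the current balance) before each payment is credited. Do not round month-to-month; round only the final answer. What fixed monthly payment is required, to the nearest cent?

$863.46

Monthly rate r = 15.3%/12 = 1.275% = 0.01275.
Level-payment amortization: P = B₀·r / (1 − (1+r)^(−n)) = 7298.00·0.01275 / (1 − 1.01275^(−9)).
Denominator 1 − (1+r)^(−9) = 0.107764018.
P = 93.0495 / 0.107764018 ≈ 863.46.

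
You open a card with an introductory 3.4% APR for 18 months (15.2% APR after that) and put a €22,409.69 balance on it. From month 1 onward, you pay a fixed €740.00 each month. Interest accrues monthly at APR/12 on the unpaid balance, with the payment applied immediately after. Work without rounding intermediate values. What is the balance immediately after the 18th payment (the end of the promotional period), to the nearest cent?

Promo months 1–18 at r₀ = 3.4%/12 = 0.00283333; months 19+ at r₁ = 15.2%/12 = 0.0126667.
After month 18: iterate B ← B·(1+r₀) − €740.00 for 18 months → €9,934.84.

€9,934.84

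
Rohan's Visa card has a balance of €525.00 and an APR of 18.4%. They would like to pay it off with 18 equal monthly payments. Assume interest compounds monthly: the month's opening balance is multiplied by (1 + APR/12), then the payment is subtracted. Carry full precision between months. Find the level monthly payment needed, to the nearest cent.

€33.60

Monthly rate r = 18.4%/12 = 1.53333% = 0.0153333.
Level-payment amortization: P = B₀·r / (1 − (1+r)^(−n)) = 525.00·0.0153333 / (1 − 1.01533^(−18)).
Denominator 1 − (1+r)^(−18) = 0.239595982.
P = 8.05 / 0.239595982 ≈ 33.60.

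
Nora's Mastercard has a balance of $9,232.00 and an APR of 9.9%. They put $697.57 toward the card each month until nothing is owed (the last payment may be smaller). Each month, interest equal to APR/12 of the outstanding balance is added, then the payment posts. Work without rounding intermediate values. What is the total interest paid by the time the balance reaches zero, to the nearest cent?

$584.44

Monthly rate r = 9.9%/12 = 0.825% = 0.00825.
Payoff takes n = ⌈−ln(1 − rB₀/P)/ln(1+r)⌉ = ⌈14.072⌉ = 15 payments; the last is $50.46.
Total paid = 14·$697.57 + $50.46 = $9,816.44.
Total interest = total paid − principal = $9,816.44 − $9,232.00 = $584.44.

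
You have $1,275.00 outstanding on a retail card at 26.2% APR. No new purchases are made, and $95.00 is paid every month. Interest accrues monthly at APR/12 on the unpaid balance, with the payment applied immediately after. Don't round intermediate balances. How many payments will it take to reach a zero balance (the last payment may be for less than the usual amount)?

17 months

Monthly rate r = 26.2%/12 = 2.18333% = 0.0218333.
Recurrence: B ← B·(1+r) − $95.00.
Month 1: interest $27.84; balance after payment $1,207.84.
Month 2: interest $26.37; balance after payment $1,139.21.
Closed form: n = −ln(1 − rB₀/P)/ln(1+r) = −ln(0.70697)/ln(1.02183) ≈ 16.055, so the balance reaches zero during payment 17.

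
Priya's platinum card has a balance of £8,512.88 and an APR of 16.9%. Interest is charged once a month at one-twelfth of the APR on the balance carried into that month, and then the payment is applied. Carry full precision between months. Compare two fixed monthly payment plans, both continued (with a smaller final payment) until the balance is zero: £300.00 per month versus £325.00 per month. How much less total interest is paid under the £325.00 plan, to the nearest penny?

£248.73

Monthly rate r = 16.9%/12 = 1.40833% = 0.0140833.
At £300.00/mo: n = ⌈−ln(1 − rB₀/P)/ln(1+r)⌉ = 37 payments (last £145.32); total interest = total paid − £8,512.88 = £2,432.44.
At £325.00/mo: 33 payments (last £296.59); total interest £2,183.71.
Interest saved = £2,432.44 − £2,183.71 = £248.73.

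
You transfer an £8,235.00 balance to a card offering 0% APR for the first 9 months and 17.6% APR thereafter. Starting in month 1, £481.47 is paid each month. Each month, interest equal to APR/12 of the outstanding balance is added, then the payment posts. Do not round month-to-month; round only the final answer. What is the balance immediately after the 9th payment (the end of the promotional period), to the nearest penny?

Promo months 1–9 at r₀ = 0%/12 = 0; months 10+ at r₁ = 17.6%/12 = 0.0146667.
After month 9 (no interest yet): B = £8,235.00 − 9·£481.47 = £3,901.77.

£3,901.77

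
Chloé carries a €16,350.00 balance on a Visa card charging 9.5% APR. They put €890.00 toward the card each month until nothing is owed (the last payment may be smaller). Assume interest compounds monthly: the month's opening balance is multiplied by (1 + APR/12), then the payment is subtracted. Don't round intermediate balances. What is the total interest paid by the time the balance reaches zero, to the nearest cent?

€1,388.52

Monthly rate r = 9.5%/12 = 0.791667% = 0.00791667.
Payoff takes n = ⌈−ln(1 − rB₀/P)/ln(1+r)⌉ = ⌈19.931⌉ = 20 payments; the last is €828.52.
Total paid = 19·€890.00 + €828.52 = €17,738.52.
Total interest = total paid − principal = €17,738.52 − €16,350.00 = €1,388.52.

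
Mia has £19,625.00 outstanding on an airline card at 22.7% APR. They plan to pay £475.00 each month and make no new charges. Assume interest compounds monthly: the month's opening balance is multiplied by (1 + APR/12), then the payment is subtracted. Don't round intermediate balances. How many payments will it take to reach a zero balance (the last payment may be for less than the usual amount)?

82 payments

Monthly rate r = 22.7%/12 = 1.89167% = 0.0189167.
Recurrence: B ← B·(1+r) − £475.00.
Month 1: interest £371.24; balance after payment £19,521.24.
Month 2: interest £369.28; balance after payment £19,415.52.
Closed form: n = −ln(1 − rB₀/P)/ln(1+r) = −ln(0.21844)/ln(1.01892) ≈ 81.176, so the balance reaches zero during payment 82.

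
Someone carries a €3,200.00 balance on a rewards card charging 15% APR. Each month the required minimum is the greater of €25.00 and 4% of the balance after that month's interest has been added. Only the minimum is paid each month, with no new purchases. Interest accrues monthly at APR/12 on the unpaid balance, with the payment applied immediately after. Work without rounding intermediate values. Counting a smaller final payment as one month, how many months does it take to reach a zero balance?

Monthly rate r = 15%/12 = 1.25% = 0.0125.
While 4% of the post-interest balance exceeds €25.00, each month B ← (B·(1+r))·(1 − 0.04), i.e. B shrinks by the factor (1+r)·0.96 = 0.972.
This holds for months 1–58. Entering month 59 the balance is €616.30; 4% of the post-interest balance is now below €25.00, so the flat €25.00 minimum applies from here.
From month 59 a fixed €25.00 at rate r clears €616.30 in 30 more payments. Total: 58 + 30 = 88 months.

88 months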